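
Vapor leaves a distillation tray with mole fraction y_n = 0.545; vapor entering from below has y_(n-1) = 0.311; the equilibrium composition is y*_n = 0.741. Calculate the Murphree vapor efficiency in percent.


Murphree vapor efficiency: EMV = (y_n - y_(n-1)) / (y*_n - y_(n-1)) * 100
EMV = (0.545 - 0.311) / (0.741 - 0.311) * 100 = 0.234 / 0.43 * 100 = 54.42

54.42 %


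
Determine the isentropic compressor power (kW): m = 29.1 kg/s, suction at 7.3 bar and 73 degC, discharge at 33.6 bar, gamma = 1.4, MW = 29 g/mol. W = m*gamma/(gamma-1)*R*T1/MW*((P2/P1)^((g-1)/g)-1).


Isentropic work: W = m*(gamma/(gamma-1))*(R*T1/MW)*((P2/P1)^((gamma-1)/gamma) - 1)
T1 = 73 + 273.15 = 346.15 K
Pressure ratio = 33.6 / 7.3 = 4.60274
Exponent = (1.4 - 1)/1.4 = 0.285714
(P2/P1)^exp - 1 = 4.60274^0.285714 - 1 = 0.546796
W = 29.1 * 1.4 / 0.4 * 8.314 * 346.15 / 29 * 0.546796 = 5527

5527 kW


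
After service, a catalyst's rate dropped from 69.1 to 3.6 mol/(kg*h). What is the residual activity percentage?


Activity (%) = (rate_used / rate_fresh) * 100
rate_used = 3.6, rate_fresh = 69.1
= (3.6 / 69.1) * 100
= 0.05210 * 100 = 5.210

5.210 %


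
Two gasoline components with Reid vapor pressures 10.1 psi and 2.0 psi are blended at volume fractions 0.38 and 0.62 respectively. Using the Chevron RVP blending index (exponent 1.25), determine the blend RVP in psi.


Chevron index: RVP_blend = (sum xi*RVPi^1.25)^(1/1.25)
RVP^1.25 terms: 0.38 * 10.1^1.25 + 0.62 * 2.0^1.25 = 8.31665
RVP_blend = 8.31665^(1/1.25) = 5.445

5.445 psi


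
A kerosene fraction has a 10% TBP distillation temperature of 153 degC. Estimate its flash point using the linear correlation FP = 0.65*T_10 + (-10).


FP = 0.65 * 153 + (-10) = 89.45

89.45 degC


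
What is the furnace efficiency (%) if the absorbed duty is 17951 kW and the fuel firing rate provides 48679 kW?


Furnace efficiency = Q_absorbed / Q_fuel * 100
= 17951 / 48679 * 100 = 36.88

36.88 %


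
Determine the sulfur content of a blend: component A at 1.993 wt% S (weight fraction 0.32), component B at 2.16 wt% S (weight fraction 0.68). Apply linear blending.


Linear sulfur blending: S_blend = x1*S1 + x2*S2
Contribution 1: 0.32 * 1.993 = 0.63776 wt%
Contribution 2: 0.68 * 2.16 = 1.4688 wt%
S_blend = 0.63776 + 1.4688 = 2.10656

2.10656 wt%


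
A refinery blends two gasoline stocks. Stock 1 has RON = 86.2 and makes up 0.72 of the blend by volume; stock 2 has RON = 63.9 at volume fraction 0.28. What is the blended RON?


Linear blending: RON_blend = sum(vi * RONi)
Contribution 1: 0.72 * 86.2 = 62.064
Contribution 2: 0.28 * 63.9 = 17.892
RON_blend = 62.064 + 17.892 = 79.956

79.956


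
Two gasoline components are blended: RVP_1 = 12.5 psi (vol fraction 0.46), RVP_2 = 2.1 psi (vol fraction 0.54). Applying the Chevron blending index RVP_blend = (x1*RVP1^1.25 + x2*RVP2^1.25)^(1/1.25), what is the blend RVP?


Chevron index: RVP_blend = (sum xi*RVPi^1.25)^(1/1.25)
RVP^1.25 terms: 0.46 * 12.5^1.25 + 0.54 * 2.1^1.25 = 12.1768
RVP_blend = 12.1768^(1/1.25) = 7.386

7.386 psi


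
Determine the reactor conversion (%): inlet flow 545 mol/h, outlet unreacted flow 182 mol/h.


X = (F_in - F_out) / F_in * 100
Moles reacted = 545 - 182 = 363
X = 363 / 545 * 100
= 0.6661 * 100
= 66.61 %

66.61 %


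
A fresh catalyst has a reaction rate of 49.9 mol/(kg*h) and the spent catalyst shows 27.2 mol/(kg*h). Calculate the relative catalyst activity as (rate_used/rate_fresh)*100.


Activity (%) = (rate_used / rate_fresh) * 100
rate_used = 27.2, rate_fresh = 49.9
= (27.2 / 49.9) * 100
= 0.5451 * 100 = 54.51

54.51 %


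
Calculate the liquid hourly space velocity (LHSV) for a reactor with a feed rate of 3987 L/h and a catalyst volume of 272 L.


LHSV = volumetric feed rate / catalyst volume
= 3987 L/h / 272 L
= 14.66 h^-1

14.66 h^-1


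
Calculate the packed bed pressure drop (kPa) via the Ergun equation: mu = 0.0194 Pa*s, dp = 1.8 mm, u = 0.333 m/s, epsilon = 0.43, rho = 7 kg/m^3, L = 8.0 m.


dp = 1.8 mm = 0.0018 m
Viscous term = 150*0.0194*0.333*(1-0.43)^2 / (0.0018^2*0.43^3) = 1222180
Inertial term = 1.75*7*0.333^2*(1-0.43) / (0.0018*0.43^3) = 5410.3
dP/L = 1222180 + 5410.3 = 1227590 Pa/m
dP = 1227590 * 8.0 / 1000 = 9821 kPa

9821 kPa


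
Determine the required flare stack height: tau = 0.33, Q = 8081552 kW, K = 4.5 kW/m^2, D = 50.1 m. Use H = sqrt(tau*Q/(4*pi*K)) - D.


tau*Q/(4*pi*K) = 0.33 * 8081552 / (4 * pi * 4.5) = 47161.4
sqrt(47161.4) = 217.167
H = 217.167 - 50.1 = 167.1

167.1 m


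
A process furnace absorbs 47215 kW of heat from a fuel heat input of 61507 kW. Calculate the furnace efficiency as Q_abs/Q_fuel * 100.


Furnace efficiency = Q_absorbed / Q_fuel * 100
= 47215 / 61507 * 100 = 76.76

76.76 %


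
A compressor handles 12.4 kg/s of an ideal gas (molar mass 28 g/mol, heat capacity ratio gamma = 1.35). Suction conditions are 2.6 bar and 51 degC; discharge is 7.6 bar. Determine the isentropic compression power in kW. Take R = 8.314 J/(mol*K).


Isentropic work: W = m*(gamma/(gamma-1))*(R*T1/MW)*((P2/P1)^((gamma-1)/gamma) - 1)
T1 = 51 + 273.15 = 324.15 K
Pressure ratio = 7.6 / 2.6 = 2.92308
Exponent = (1.35 - 1)/1.35 = 0.259259
(P2/P1)^exp - 1 = 2.92308^0.259259 - 1 = 0.320606
W = 12.4 * 1.35 / 0.35 * 8.314 * 324.15 / 28 * 0.320606 = 1476

1476 kW


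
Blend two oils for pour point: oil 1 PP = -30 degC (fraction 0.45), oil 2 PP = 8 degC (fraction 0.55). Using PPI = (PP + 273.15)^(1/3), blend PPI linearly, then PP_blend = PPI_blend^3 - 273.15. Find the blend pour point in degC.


PPI_1 = (-30 + 273.15)^(1/3) = 6.241535
PPI_2 = (8 + 273.15)^(1/3) = 6.551077
PPI_blend = 0.45 * 6.241535 + 0.55 * 6.551077 = 6.411783
PP_blend = 6.411783^3 - 273.15 = 263.5946 - 273.15 = -9.56

-9.56 degC


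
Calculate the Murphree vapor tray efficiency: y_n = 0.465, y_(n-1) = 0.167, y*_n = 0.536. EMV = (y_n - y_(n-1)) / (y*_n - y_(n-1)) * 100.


Murphree vapor efficiency: EMV = (y_n - y_(n-1)) / (y*_n - y_(n-1)) * 100
EMV = (0.465 - 0.167) / (0.536 - 0.167) * 100 = 0.298 / 0.369 * 100 = 80.76

80.76 %


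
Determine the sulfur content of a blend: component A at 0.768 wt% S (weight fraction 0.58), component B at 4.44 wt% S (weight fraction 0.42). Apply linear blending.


Linear sulfur blending: S_blend = x1*S1 + x2*S2
Contribution 1: 0.58 * 0.768 = 0.44544 wt%
Contribution 2: 0.42 * 4.44 = 1.8648 wt%
S_blend = 0.44544 + 1.8648 = 2.31024

2.31024 wt%


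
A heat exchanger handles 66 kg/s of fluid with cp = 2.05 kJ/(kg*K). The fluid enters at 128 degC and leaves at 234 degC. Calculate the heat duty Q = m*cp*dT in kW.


Q = m_dot * cp * delta_T
delta_T = 234 - 128 = 106 K
Q = 66 * 2.05 * 106
= 135.3 * 106
= 14341.8 kW

14341.8 kW


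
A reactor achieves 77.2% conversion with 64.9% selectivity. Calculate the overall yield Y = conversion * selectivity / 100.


Overall yield = conversion (%) * selectivity (%) / 100
Conversion = 77.2%, Selectivity = 64.9%
Y = 77.2 * 64.9 / 100
= 50.1028 %

50.1028 %


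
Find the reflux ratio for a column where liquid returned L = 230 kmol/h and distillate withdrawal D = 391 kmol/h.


Reflux ratio definition: R = L / D (liquid returned / distillate withdrawn)
L = 230 kmol/h, D = 391 kmol/h
R = 230 / 391 = 0.5882

0.5882


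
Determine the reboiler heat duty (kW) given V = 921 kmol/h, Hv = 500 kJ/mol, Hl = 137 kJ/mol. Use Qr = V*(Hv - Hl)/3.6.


Qr = 921 * (500 - 137) / 3.6 = 921 * 363 / 3.6 = 92870

92870 kW


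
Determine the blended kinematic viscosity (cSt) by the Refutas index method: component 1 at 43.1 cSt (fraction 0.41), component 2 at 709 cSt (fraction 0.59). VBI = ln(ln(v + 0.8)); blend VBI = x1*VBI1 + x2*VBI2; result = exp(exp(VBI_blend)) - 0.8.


Refutas method: VBN_i = 14.534*ln(ln(visc_i + 0.8)) + 10.975, blended linearly by mass fraction; since VBN is linear in VBI_i = ln(ln(visc_i + 0.8)) and the fractions sum to 1, blend VBI directly: visc = exp(exp(VBI_blend)) - 0.8
VBI_1 = ln(ln(43.1 + 0.8)) = 1.33023
VBI_2 = ln(ln(709 + 0.8)) = 1.88175
VBI_blend = 0.41 * 1.33023 + 0.59 * 1.88175 = 1.65563
visc_blend = exp(exp(1.65563)) - 0.8 = 187.2

187.2 cSt


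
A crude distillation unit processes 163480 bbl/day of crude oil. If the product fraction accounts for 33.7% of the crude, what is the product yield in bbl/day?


Crude throughput = 163480 bbl/day
Fraction yield = 33.7%
yield = throughput * fraction / 100
yield = 163480 * 33.7 / 100 = 55092.76

55092.76 bbl/day


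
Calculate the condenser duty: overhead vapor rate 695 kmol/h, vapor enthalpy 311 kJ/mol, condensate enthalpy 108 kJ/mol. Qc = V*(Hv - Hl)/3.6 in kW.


Qc = 695 * (311 - 108) / 3.6 = 695 * 203 / 3.6 = 39190

39190 kW


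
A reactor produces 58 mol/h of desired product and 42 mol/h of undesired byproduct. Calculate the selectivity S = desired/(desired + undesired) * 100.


Selectivity = desired / (desired + undesired) * 100
Total products = 58 + 42 = 100 mol/h
S = 58 / 100 * 100
= 0.5800 * 100
= 58.00 %

58.00 %


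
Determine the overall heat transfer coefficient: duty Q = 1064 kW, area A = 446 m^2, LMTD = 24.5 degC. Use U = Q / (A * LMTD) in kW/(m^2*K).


From Q = U*A*LMTD, U = Q / (A * LMTD)
U = 1064 / (446 * 24.5) = 1064 / 10927 = 0.09737

0.09737 kW/(m^2*K)


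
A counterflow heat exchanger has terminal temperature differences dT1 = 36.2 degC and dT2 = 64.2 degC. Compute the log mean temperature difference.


LMTD = (dT1 - dT2) / ln(dT1/dT2)
= (36.2 - 64.2) / ln(36.2 / 64.2) = -28 / -0.572944 = 48.87

48.87 degC


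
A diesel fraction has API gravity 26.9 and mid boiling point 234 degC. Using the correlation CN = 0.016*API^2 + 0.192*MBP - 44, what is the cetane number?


CN = 0.016 * 26.9^2 + 0.192 * 234 - 44
CN = 11.57776 + 44.928 - 44 = 12.50576

12.50576


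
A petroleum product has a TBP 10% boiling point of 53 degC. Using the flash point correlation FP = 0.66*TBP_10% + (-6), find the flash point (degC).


FP = 0.66 * 53 + (-6) = 28.98

28.98 degC


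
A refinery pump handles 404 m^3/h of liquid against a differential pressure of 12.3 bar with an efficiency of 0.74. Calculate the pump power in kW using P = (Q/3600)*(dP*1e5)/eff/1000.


Q = 404 / 3600 = 0.112222 m^3/s
P = 0.112222 * (12.3 * 1e5) / 0.74 / 1000 = 186.5

186.5 kW


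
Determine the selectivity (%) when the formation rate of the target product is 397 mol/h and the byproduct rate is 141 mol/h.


Selectivity = desired / (desired + undesired) * 100
Total products = 397 + 141 = 538 mol/h
S = 397 / 538 * 100
= 0.7379 * 100
= 73.79 %

73.79 %


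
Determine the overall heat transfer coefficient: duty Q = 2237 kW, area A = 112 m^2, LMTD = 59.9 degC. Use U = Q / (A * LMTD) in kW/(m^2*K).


From Q = U*A*LMTD, U = Q / (A * LMTD)
U = 2237 / (112 * 59.9) = 2237 / 6708.8 = 0.3334

0.3334 kW/(m^2*K)


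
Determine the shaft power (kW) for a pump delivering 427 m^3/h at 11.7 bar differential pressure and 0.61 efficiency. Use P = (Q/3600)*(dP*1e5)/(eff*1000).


Q = 427 / 3600 = 0.118611 m^3/s
P = 0.118611 * (11.7 * 1e5) / 0.61 / 1000 = 227.5

227.5 kW


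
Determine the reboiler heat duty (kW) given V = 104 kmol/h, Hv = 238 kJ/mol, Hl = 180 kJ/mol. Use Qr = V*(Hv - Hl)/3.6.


Qr = 104 * (238 - 180) / 3.6 = 104 * 58 / 3.6 = 1676

1676 kW


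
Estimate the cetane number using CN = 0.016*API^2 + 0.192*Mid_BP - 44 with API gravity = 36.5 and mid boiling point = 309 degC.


CN = 0.016 * 36.5^2 + 0.192 * 309 - 44
CN = 21.316 + 59.328 - 44 = 36.644

36.644


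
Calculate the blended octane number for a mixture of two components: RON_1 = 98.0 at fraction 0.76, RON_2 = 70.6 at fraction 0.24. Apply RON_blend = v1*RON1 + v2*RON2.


Linear blending: RON_blend = sum(vi * RONi)
Contribution 1: 0.76 * 98.0 = 74.48
Contribution 2: 0.24 * 70.6 = 16.944
RON_blend = 74.48 + 16.944 = 91.424

91.424


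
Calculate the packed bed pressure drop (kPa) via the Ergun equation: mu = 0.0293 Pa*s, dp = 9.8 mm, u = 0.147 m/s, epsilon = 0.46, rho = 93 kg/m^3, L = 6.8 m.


dp = 9.8 mm = 0.0098 m
Viscous term = 150*0.0293*0.147*(1-0.46)^2 / (0.0098^2*0.46^3) = 20152.9
Inertial term = 1.75*93*0.147^2*(1-0.46) / (0.0098*0.46^3) = 1990.9
dP/L = 20152.9 + 1990.9 = 22143.8 Pa/m
dP = 22143.8 * 6.8 / 1000 = 150.6 kPa

150.6 kPa


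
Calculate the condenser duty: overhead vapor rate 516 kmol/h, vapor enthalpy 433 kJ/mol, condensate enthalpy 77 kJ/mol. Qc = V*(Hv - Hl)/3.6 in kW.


Qc = 516 * (433 - 77) / 3.6 = 516 * 356 / 3.6 = 51030

51030 kW


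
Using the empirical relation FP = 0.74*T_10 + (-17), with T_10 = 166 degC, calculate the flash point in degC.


FP = 0.74 * 166 + (-17) = 105.84

105.84 degC


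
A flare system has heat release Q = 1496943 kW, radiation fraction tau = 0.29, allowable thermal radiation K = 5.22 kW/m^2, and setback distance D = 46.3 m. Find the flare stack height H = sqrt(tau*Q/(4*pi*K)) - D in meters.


tau*Q/(4*pi*K) = 0.29 * 1496943 / (4 * pi * 5.22) = 6617.94
sqrt(6617.94) = 81.3507
H = 81.3507 - 46.3 = 35.05

35.05 m


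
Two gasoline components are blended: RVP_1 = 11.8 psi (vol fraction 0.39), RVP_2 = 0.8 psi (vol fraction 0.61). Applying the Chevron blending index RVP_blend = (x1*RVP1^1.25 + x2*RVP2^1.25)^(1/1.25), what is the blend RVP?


Chevron index: RVP_blend = (sum xi*RVPi^1.25)^(1/1.25)
RVP^1.25 terms: 0.39 * 11.8^1.25 + 0.61 * 0.8^1.25 = 8.9909
RVP_blend = 8.9909^(1/1.25) = 5.795

5.795 psi


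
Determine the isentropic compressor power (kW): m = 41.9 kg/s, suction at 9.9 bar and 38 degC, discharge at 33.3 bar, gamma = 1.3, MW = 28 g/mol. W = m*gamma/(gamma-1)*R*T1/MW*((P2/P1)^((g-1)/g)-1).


Isentropic work: W = m*(gamma/(gamma-1))*(R*T1/MW)*((P2/P1)^((gamma-1)/gamma) - 1)
T1 = 38 + 273.15 = 311.15 K
Pressure ratio = 33.3 / 9.9 = 3.36364
Exponent = (1.3 - 1)/1.3 = 0.230769
(P2/P1)^exp - 1 = 3.36364^0.230769 - 1 = 0.323035
W = 41.9 * 1.3 / 0.3 * 8.314 * 311.15 / 28 * 0.323035 = 5419

5419 kW


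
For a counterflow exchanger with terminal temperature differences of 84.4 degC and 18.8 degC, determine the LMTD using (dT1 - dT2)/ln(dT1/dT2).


LMTD = (dT1 - dT2) / ln(dT1/dT2)
= (84.4 - 18.8) / ln(84.4 / 18.8) = 65.6 / 1.50171 = 43.68

43.68 degC


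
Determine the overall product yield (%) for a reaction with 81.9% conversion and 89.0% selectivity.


Overall yield = conversion (%) * selectivity (%) / 100
Conversion = 81.9%, Selectivity = 89.0%
Y = 81.9 * 89.0 / 100
= 72.891 %

72.891 %


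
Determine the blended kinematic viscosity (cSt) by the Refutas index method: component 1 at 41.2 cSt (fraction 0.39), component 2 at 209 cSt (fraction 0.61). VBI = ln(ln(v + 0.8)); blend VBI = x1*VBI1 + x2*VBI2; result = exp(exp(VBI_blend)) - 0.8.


Refutas method: VBN_i = 14.534*ln(ln(visc_i + 0.8)) + 10.975, blended linearly by mass fraction; since VBN is linear in VBI_i = ln(ln(visc_i + 0.8)) and the fractions sum to 1, blend VBI directly: visc = exp(exp(VBI_blend)) - 0.8
VBI_1 = ln(ln(41.2 + 0.8)) = 1.31846
VBI_2 = ln(ln(209 + 0.8)) = 1.67638
VBI_blend = 0.39 * 1.31846 + 0.61 * 1.67638 = 1.53679
visc_blend = exp(exp(1.53679)) - 0.8 = 103.7

103.7 cSt


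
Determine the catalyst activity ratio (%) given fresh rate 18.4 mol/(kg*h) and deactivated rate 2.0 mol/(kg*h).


Activity (%) = (rate_used / rate_fresh) * 100
rate_used = 2.0, rate_fresh = 18.4
= (2.0 / 18.4) * 100
= 0.1087 * 100 = 10.87

10.87 %


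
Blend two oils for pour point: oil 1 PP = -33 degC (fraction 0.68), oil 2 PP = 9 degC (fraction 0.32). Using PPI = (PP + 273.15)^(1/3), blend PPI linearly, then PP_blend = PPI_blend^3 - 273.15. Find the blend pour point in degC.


PPI_1 = (-33 + 273.15)^(1/3) = 6.215759
PPI_2 = (9 + 273.15)^(1/3) = 6.558835
PPI_blend = 0.68 * 6.215759 + 0.32 * 6.558835 = 6.325543
PP_blend = 6.325543^3 - 273.15 = 253.1008 - 273.15 = -20.05

-20.05 degC


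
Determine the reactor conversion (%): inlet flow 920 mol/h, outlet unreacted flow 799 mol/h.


X = (F_in - F_out) / F_in * 100
Moles reacted = 920 - 799 = 121
X = 121 / 920 * 100
= 0.1315 * 100
= 13.15 %

13.15 %


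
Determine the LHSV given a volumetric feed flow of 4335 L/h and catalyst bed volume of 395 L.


LHSV = volumetric feed rate / catalyst volume
= 4335 L/h / 395 L
= 10.97 h^-1

10.97 h^-1


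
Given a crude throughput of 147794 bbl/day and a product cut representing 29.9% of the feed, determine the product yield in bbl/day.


Crude throughput = 147794 bbl/day
Fraction yield = 29.9%
yield = throughput * fraction / 100
yield = 147794 * 29.9 / 100 = 44190.406

44190.406 bbl/day


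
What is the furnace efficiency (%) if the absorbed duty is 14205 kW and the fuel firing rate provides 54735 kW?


Furnace efficiency = Q_absorbed / Q_fuel * 100
= 14205 / 54735 * 100 = 25.95

25.95 %


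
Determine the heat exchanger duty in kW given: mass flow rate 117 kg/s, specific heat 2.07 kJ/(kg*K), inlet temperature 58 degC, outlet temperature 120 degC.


Q = m_dot * cp * delta_T
delta_T = 120 - 58 = 62 K
Q = 117 * 2.07 * 62
= 242.19 * 62
= 15015.78 kW

15015.78 kW


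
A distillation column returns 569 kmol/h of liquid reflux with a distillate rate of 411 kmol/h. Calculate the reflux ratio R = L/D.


Reflux ratio definition: R = L / D (liquid returned / distillate withdrawn)
L = 569 kmol/h, D = 411 kmol/h
R = 569 / 411 = 1.384

1.384


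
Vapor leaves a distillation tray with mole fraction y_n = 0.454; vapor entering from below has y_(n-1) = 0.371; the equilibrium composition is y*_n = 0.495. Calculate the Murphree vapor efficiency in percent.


Murphree vapor efficiency: EMV = (y_n - y_(n-1)) / (y*_n - y_(n-1)) * 100
EMV = (0.454 - 0.371) / (0.495 - 0.371) * 100 = 0.083 / 0.124 * 100 = 66.94

66.94 %


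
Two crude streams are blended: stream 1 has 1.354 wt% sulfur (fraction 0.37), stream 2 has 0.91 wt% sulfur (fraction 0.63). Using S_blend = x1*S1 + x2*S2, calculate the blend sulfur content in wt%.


Linear sulfur blending: S_blend = x1*S1 + x2*S2
Contribution 1: 0.37 * 1.354 = 0.50098 wt%
Contribution 2: 0.63 * 0.91 = 0.5733 wt%
S_blend = 0.50098 + 0.5733 = 1.07428

1.07428 wt%


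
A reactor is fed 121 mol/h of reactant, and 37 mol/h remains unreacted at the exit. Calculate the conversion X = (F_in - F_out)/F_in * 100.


X = (F_in - F_out) / F_in * 100
Moles reacted = 121 - 37 = 84
X = 84 / 121 * 100
= 0.6942 * 100
= 69.42 %

69.42 %


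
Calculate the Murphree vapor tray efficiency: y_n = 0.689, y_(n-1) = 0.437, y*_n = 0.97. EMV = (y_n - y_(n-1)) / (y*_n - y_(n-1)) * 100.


Murphree vapor efficiency: EMV = (y_n - y_(n-1)) / (y*_n - y_(n-1)) * 100
EMV = (0.689 - 0.437) / (0.97 - 0.437) * 100 = 0.252 / 0.533 * 100 = 47.28

47.28 %


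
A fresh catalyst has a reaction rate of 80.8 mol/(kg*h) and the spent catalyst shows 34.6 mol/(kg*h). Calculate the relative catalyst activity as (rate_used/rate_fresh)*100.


Activity (%) = (rate_used / rate_fresh) * 100
rate_used = 34.6, rate_fresh = 80.8
= (34.6 / 80.8) * 100
= 0.4282 * 100 = 42.82

42.82 %


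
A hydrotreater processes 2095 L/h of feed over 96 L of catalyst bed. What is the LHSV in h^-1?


LHSV = volumetric feed rate / catalyst volume
= 2095 L/h / 96 L
= 21.82 h^-1

21.82 h^-1


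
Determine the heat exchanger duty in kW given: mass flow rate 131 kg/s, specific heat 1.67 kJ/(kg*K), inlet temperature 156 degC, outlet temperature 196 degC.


Q = m_dot * cp * delta_T
delta_T = 196 - 156 = 40 K
Q = 131 * 1.67 * 40
= 218.77 * 40
= 8750.8 kW

8750.8 kW


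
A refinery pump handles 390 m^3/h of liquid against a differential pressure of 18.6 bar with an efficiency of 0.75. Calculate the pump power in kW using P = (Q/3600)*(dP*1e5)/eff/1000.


Q = 390 / 3600 = 0.108333 m^3/s
P = 0.108333 * (18.6 * 1e5) / 0.75 / 1000 = 268.7

268.7 kW


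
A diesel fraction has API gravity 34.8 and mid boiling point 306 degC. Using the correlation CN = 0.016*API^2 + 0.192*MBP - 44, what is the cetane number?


CN = 0.016 * 34.8^2 + 0.192 * 306 - 44
CN = 19.37664 + 58.752 - 44 = 34.12864

34.12864


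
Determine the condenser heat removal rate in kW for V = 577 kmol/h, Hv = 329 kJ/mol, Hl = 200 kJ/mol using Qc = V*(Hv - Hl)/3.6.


Qc = 577 * (329 - 200) / 3.6 = 577 * 129 / 3.6 = 20680

20680 kW


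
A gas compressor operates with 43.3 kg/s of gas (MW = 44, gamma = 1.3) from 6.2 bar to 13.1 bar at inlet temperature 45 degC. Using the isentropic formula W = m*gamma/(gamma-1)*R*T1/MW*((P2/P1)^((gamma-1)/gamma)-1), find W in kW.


Isentropic work: W = m*(gamma/(gamma-1))*(R*T1/MW)*((P2/P1)^((gamma-1)/gamma) - 1)
T1 = 45 + 273.15 = 318.15 K
Pressure ratio = 13.1 / 6.2 = 2.1129
Exponent = (1.3 - 1)/1.3 = 0.230769
(P2/P1)^exp - 1 = 2.1129^0.230769 - 1 = 0.188426
W = 43.3 * 1.3 / 0.3 * 8.314 * 318.15 / 44 * 0.188426 = 2125

2125 kW


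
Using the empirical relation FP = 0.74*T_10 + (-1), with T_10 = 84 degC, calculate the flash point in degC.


FP = 0.74 * 84 + (-1) = 61.16

61.16 degC


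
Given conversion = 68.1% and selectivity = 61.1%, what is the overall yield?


Overall yield = conversion (%) * selectivity (%) / 100
Conversion = 68.1%, Selectivity = 61.1%
Y = 68.1 * 61.1 / 100
= 41.6091 %

41.6091 %


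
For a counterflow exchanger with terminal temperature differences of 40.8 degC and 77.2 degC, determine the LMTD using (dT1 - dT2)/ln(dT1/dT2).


LMTD = (dT1 - dT2) / ln(dT1/dT2)
= (40.8 - 77.2) / ln(40.8 / 77.2) = -36.4 / -0.637717 = 57.08

57.08 degC


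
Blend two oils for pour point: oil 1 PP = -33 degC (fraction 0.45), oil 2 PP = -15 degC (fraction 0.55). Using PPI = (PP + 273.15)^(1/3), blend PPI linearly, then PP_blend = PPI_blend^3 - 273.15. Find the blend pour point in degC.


PPI_1 = (-33 + 273.15)^(1/3) = 6.215759
PPI_2 = (-15 + 273.15)^(1/3) = 6.36733
PPI_blend = 0.45 * 6.215759 + 0.55 * 6.36733 = 6.299123
PP_blend = 6.299123^3 - 273.15 = 249.9426 - 273.15 = -23.21

-23.21 degC


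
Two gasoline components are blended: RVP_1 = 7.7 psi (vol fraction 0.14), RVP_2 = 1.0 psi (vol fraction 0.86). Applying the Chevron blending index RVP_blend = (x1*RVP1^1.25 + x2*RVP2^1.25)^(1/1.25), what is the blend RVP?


Chevron index: RVP_blend = (sum xi*RVPi^1.25)^(1/1.25)
RVP^1.25 terms: 0.14 * 7.7^1.25 + 0.86 * 1.0^1.25 = 2.65573
RVP_blend = 2.65573^(1/1.25) = 2.184

2.184 psi


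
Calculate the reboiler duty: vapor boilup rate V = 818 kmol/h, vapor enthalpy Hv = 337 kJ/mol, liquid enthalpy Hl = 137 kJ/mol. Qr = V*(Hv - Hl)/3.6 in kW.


Qr = 818 * (337 - 137) / 3.6 = 818 * 200 / 3.6 = 45440

45440 kW


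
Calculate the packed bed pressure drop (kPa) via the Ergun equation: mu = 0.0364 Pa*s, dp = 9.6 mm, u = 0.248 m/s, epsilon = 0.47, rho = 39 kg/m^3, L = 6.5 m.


dp = 9.6 mm = 0.0096 m
Viscous term = 150*0.0364*0.248*(1-0.47)^2 / (0.0096^2*0.47^3) = 39752.1
Inertial term = 1.75*39*0.248^2*(1-0.47) / (0.0096*0.47^3) = 2232.12
dP/L = 39752.1 + 2232.12 = 41984.2 Pa/m
dP = 41984.2 * 6.5 / 1000 = 272.9 kPa

272.9 kPa


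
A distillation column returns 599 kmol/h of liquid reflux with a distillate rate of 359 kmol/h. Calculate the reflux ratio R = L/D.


Reflux ratio definition: R = L / D (liquid returned / distillate withdrawn)
L = 599 kmol/h, D = 359 kmol/h
R = 599 / 359 = 1.669

1.669


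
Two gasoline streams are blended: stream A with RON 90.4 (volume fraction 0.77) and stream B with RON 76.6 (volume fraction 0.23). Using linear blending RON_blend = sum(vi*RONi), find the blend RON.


Linear blending: RON_blend = sum(vi * RONi)
Contribution 1: 0.77 * 90.4 = 69.608
Contribution 2: 0.23 * 76.6 = 17.618
RON_blend = 69.608 + 17.618 = 87.226

87.226


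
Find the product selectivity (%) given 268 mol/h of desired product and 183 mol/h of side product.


Selectivity = desired / (desired + undesired) * 100
Total products = 268 + 183 = 451 mol/h
S = 268 / 451 * 100
= 0.5942 * 100
= 59.42 %

59.42 %


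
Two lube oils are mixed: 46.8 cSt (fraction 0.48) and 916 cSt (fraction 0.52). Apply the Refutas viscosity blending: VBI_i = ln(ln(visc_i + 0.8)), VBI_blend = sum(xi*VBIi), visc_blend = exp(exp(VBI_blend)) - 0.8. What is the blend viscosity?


Refutas method: VBN_i = 14.534*ln(ln(visc_i + 0.8)) + 10.975, blended linearly by mass fraction; since VBN is linear in VBI_i = ln(ln(visc_i + 0.8)) and the fractions sum to 1, blend VBI directly: visc = exp(exp(VBI_blend)) - 0.8
VBI_1 = ln(ln(46.8 + 0.8)) = 1.3514
VBI_2 = ln(ln(916 + 0.8)) = 1.91999
VBI_blend = 0.48 * 1.3514 + 0.52 * 1.91999 = 1.64707
visc_blend = exp(exp(1.64707)) - 0.8 = 179.0

179.0 cSt


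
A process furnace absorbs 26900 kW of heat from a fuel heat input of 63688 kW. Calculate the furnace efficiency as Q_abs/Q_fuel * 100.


Furnace efficiency = Q_absorbed / Q_fuel * 100
= 26900 / 63688 * 100 = 42.24

42.24 %


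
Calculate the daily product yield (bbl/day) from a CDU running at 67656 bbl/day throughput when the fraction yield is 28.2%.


Crude throughput = 67656 bbl/day
Fraction yield = 28.2%
yield = throughput * fraction / 100
yield = 67656 * 28.2 / 100 = 19078.992

19078.992 bbl/day


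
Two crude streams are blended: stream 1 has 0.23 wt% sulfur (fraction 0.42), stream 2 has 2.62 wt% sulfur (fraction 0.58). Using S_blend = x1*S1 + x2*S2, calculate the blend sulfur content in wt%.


Linear sulfur blending: S_blend = x1*S1 + x2*S2
Contribution 1: 0.42 * 0.23 = 0.0966 wt%
Contribution 2: 0.58 * 2.62 = 1.5196 wt%
S_blend = 0.0966 + 1.5196 = 1.6162

1.6162 wt%


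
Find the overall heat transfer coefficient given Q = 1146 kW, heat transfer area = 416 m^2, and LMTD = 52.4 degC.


From Q = U*A*LMTD, U = Q / (A * LMTD)
U = 1146 / (416 * 52.4) = 1146 / 21798.4 = 0.05257

0.05257 kW/(m^2*K)


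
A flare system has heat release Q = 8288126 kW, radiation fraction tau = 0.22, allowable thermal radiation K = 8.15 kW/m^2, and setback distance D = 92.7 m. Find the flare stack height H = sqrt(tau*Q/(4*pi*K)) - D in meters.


tau*Q/(4*pi*K) = 0.22 * 8288126 / (4 * pi * 8.15) = 17803.8
sqrt(17803.8) = 133.431
H = 133.431 - 92.7 = 40.73

40.73 m


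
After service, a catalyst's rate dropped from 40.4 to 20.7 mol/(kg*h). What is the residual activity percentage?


Activity (%) = (rate_used / rate_fresh) * 100
rate_used = 20.7, rate_fresh = 40.4
= (20.7 / 40.4) * 100
= 0.5124 * 100 = 51.24

51.24 %


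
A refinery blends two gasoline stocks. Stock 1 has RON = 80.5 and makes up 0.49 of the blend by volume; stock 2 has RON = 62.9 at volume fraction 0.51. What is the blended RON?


Linear blending: RON_blend = sum(vi * RONi)
Contribution 1: 0.49 * 80.5 = 39.445
Contribution 2: 0.51 * 62.9 = 32.079
RON_blend = 39.445 + 32.079 = 71.524

71.524


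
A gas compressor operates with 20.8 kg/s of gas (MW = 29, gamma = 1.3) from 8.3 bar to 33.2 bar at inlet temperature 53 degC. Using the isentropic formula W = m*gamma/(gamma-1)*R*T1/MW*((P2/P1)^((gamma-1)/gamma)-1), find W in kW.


Isentropic work: W = m*(gamma/(gamma-1))*(R*T1/MW)*((P2/P1)^((gamma-1)/gamma) - 1)
T1 = 53 + 273.15 = 326.15 K
Pressure ratio = 33.2 / 8.3 = 4
Exponent = (1.3 - 1)/1.3 = 0.230769
(P2/P1)^exp - 1 = 4^0.230769 - 1 = 0.377009
W = 20.8 * 1.3 / 0.3 * 8.314 * 326.15 / 29 * 0.377009 = 3177

3177 kW


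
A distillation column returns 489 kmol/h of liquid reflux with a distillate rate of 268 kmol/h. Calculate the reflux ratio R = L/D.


Reflux ratio definition: R = L / D (liquid returned / distillate withdrawn)
L = 489 kmol/h, D = 268 kmol/h
R = 489 / 268 = 1.825

1.825


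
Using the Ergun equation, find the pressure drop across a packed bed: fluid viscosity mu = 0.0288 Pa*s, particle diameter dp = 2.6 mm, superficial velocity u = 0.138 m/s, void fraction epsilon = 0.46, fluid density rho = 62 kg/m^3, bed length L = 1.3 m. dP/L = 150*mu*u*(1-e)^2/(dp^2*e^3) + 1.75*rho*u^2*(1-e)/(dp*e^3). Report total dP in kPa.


dp = 2.6 mm = 0.0026 m
Viscous term = 150*0.0288*0.138*(1-0.46)^2 / (0.0026^2*0.46^3) = 264198
Inertial term = 1.75*62*0.138^2*(1-0.46) / (0.0026*0.46^3) = 4408.95
dP/L = 264198 + 4408.95 = 268607 Pa/m
dP = 268607 * 1.3 / 1000 = 349.2 kPa

349.2 kPa


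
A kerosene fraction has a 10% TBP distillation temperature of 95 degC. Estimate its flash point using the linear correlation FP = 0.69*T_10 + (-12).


FP = 0.69 * 95 + (-12) = 53.55

53.55 degC


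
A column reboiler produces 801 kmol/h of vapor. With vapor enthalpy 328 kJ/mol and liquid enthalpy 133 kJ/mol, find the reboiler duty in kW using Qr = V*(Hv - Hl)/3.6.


Qr = 801 * (328 - 133) / 3.6 = 801 * 195 / 3.6 = 43390

43390 kW


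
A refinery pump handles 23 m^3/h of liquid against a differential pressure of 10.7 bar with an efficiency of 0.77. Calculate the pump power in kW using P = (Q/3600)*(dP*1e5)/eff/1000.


Q = 23 / 3600 = 0.00638889 m^3/s
P = 0.00638889 * (10.7 * 1e5) / 0.77 / 1000 = 8.878

8.878 kW


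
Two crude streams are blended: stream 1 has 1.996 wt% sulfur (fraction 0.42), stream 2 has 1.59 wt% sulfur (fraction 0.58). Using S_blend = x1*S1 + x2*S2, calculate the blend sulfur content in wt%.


Linear sulfur blending: S_blend = x1*S1 + x2*S2
Contribution 1: 0.42 * 1.996 = 0.83832 wt%
Contribution 2: 0.58 * 1.59 = 0.9222 wt%
S_blend = 0.83832 + 0.9222 = 1.76052

1.76052 wt%


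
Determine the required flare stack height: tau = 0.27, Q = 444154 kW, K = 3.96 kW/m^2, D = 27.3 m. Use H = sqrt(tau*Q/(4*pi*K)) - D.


tau*Q/(4*pi*K) = 0.27 * 444154 / (4 * pi * 3.96) = 2409.86
sqrt(2409.86) = 49.0903
H = 49.0903 - 27.3 = 21.79

21.79 m


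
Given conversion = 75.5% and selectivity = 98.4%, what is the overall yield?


Overall yield = conversion (%) * selectivity (%) / 100
Conversion = 75.5%, Selectivity = 98.4%
Y = 75.5 * 98.4 / 100
= 74.292 %

74.292 %


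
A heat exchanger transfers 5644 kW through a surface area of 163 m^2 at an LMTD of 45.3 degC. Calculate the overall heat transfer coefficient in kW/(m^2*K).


From Q = U*A*LMTD, U = Q / (A * LMTD)
U = 5644 / (163 * 45.3) = 5644 / 7383.9 = 0.7644

0.7644 kW/(m^2*K)


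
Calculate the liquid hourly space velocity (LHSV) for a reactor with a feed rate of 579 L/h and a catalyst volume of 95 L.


LHSV = volumetric feed rate / catalyst volume
= 579 L/h / 95 L
= 6.095 h^-1

6.095 h^-1


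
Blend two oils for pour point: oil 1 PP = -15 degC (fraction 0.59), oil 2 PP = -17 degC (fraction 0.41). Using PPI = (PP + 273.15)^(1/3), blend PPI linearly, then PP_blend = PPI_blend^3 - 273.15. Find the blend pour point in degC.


PPI_1 = (-15 + 273.15)^(1/3) = 6.36733
PPI_2 = (-17 + 273.15)^(1/3) = 6.350844
PPI_blend = 0.59 * 6.36733 + 0.41 * 6.350844 = 6.360571
PP_blend = 6.360571^3 - 273.15 = 257.3288 - 273.15 = -15.82

-15.82 degC


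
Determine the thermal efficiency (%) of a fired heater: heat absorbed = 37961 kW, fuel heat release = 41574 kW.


Furnace efficiency = Q_absorbed / Q_fuel * 100
= 37961 / 41574 * 100 = 91.31

91.31 %


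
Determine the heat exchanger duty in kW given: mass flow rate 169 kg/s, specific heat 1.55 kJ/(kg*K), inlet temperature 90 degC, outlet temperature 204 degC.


Q = m_dot * cp * delta_T
delta_T = 204 - 90 = 114 K
Q = 169 * 1.55 * 114
= 261.95 * 114
= 29862.3 kW

29862.3 kW


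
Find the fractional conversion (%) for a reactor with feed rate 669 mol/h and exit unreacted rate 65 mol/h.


X = (F_in - F_out) / F_in * 100
Moles reacted = 669 - 65 = 604
X = 604 / 669 * 100
= 0.9028 * 100
= 90.28 %

90.28 %


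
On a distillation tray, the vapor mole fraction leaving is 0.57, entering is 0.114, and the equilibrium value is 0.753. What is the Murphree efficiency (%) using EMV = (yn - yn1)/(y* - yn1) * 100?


Murphree vapor efficiency: EMV = (y_n - y_(n-1)) / (y*_n - y_(n-1)) * 100
EMV = (0.57 - 0.114) / (0.753 - 0.114) * 100 = 0.456 / 0.639 * 100 = 71.36

71.36 %


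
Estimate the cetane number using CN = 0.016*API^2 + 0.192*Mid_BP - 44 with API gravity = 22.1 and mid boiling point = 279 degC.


CN = 0.016 * 22.1^2 + 0.192 * 279 - 44
CN = 7.81456 + 53.568 - 44 = 17.38256

17.38256


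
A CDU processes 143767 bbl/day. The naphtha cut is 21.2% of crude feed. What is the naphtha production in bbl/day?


Crude throughput = 143767 bbl/day
Fraction yield = 21.2%
yield = throughput * fraction / 100
yield = 143767 * 21.2 / 100 = 30478.604

30478.604 bbl/day


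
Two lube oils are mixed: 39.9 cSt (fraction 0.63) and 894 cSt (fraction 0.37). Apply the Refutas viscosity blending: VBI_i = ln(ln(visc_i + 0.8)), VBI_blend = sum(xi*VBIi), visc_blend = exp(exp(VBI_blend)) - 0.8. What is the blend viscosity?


Refutas method: VBN_i = 14.534*ln(ln(visc_i + 0.8)) + 10.975, blended linearly by mass fraction; since VBN is linear in VBI_i = ln(ln(visc_i + 0.8)) and the fractions sum to 1, blend VBI directly: visc = exp(exp(VBI_blend)) - 0.8
VBI_1 = ln(ln(39.9 + 0.8)) = 1.31001
VBI_2 = ln(ln(894 + 0.8)) = 1.91642
VBI_blend = 0.63 * 1.31001 + 0.37 * 1.91642 = 1.53438
visc_blend = exp(exp(1.53438)) - 0.8 = 102.6

102.6 cSt


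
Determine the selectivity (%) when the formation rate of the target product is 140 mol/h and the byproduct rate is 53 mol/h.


Selectivity = desired / (desired + undesired) * 100
Total products = 140 + 53 = 193 mol/h
S = 140 / 193 * 100
= 0.7254 * 100
= 72.54 %

72.54 %


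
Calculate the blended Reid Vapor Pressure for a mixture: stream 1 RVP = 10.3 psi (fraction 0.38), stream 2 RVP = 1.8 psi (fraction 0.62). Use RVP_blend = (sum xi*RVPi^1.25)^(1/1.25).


Chevron index: RVP_blend = (sum xi*RVPi^1.25)^(1/1.25)
RVP^1.25 terms: 0.38 * 10.3^1.25 + 0.62 * 1.8^1.25 = 8.30446
RVP_blend = 8.30446^(1/1.25) = 5.438

5.438 psi


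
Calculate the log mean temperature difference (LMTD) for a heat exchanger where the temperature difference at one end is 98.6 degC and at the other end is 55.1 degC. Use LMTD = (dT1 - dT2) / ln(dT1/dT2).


LMTD = (dT1 - dT2) / ln(dT1/dT2)
= (98.6 - 55.1) / ln(98.6 / 55.1) = 43.5 / 0.581922 = 74.75

74.75 degC


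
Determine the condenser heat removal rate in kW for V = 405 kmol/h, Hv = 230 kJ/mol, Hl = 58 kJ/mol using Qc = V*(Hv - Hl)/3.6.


Qc = 405 * (230 - 58) / 3.6 = 405 * 172 / 3.6 = 19350

19350 kW


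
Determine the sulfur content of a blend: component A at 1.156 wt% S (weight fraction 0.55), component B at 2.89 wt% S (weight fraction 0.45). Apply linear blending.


Linear sulfur blending: S_blend = x1*S1 + x2*S2
Contribution 1: 0.55 * 1.156 = 0.6358 wt%
Contribution 2: 0.45 * 2.89 = 1.3005 wt%
S_blend = 0.6358 + 1.3005 = 1.9363

1.9363 wt%


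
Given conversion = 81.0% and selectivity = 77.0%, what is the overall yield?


Overall yield = conversion (%) * selectivity (%) / 100
Conversion = 81.0%, Selectivity = 77.0%
Y = 81.0 * 77.0 / 100
= 62.37 %

62.37 %


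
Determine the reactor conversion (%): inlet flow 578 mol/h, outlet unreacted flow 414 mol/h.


X = (F_in - F_out) / F_in * 100
Moles reacted = 578 - 414 = 164
X = 164 / 578 * 100
= 0.2837 * 100
= 28.37 %

28.37 %


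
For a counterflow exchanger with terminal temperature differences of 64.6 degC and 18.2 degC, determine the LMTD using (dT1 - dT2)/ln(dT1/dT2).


LMTD = (dT1 - dT2) / ln(dT1/dT2)
= (64.6 - 18.2) / ln(64.6 / 18.2) = 46.4 / 1.26679 = 36.63

36.63 degC


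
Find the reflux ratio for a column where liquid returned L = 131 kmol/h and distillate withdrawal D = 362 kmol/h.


Reflux ratio definition: R = L / D (liquid returned / distillate withdrawn)
L = 131 kmol/h, D = 362 kmol/h
R = 131 / 362 = 0.3619

0.3619


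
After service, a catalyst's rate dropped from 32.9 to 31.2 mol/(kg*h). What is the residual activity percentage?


Activity (%) = (rate_used / rate_fresh) * 100
rate_used = 31.2, rate_fresh = 32.9
= (31.2 / 32.9) * 100
= 0.9483 * 100 = 94.83

94.83 %


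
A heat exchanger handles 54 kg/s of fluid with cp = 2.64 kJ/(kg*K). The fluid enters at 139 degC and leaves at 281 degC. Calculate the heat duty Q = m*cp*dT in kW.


Q = m_dot * cp * delta_T
delta_T = 281 - 139 = 142 K
Q = 54 * 2.64 * 142
= 142.56 * 142
= 20243.52 kW

20243.52 kW


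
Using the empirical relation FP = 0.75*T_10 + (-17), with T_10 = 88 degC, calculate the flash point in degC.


FP = 0.75 * 88 + (-17) = 49

49 degC


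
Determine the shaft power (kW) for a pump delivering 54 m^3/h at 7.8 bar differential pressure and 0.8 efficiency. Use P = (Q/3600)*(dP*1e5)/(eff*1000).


Q = 54 / 3600 = 0.015 m^3/s
P = 0.015 * (7.8 * 1e5) / 0.8 / 1000 = 14.62

14.62 kW


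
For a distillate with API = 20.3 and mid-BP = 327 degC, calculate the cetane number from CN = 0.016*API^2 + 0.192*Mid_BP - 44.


CN = 0.016 * 20.3^2 + 0.192 * 327 - 44
CN = 6.59344 + 62.784 - 44 = 25.37744

25.37744


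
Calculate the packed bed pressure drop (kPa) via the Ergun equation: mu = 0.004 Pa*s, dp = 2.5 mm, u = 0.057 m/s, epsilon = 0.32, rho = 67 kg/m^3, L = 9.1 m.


dp = 2.5 mm = 0.0025 m
Viscous term = 150*0.004*0.057*(1-0.32)^2 / (0.0025^2*0.32^3) = 77217.2
Inertial term = 1.75*67*0.057^2*(1-0.32) / (0.0025*0.32^3) = 3162.14
dP/L = 77217.2 + 3162.14 = 80379.3 Pa/m
dP = 80379.3 * 9.1 / 1000 = 731.5 kPa

731.5 kPa


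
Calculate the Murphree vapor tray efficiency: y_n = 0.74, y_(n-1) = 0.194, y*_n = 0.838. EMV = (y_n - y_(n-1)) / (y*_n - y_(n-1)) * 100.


Murphree vapor efficiency: EMV = (y_n - y_(n-1)) / (y*_n - y_(n-1)) * 100
EMV = (0.74 - 0.194) / (0.838 - 0.194) * 100 = 0.546 / 0.644 * 100 = 84.78

84.78 %


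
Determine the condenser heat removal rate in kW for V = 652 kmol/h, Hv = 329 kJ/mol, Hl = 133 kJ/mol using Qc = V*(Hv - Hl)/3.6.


Qc = 652 * (329 - 133) / 3.6 = 652 * 196 / 3.6 = 35500

35500 kW


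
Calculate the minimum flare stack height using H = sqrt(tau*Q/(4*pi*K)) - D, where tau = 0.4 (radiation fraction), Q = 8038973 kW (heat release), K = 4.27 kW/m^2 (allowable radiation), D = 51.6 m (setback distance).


tau*Q/(4*pi*K) = 0.4 * 8038973 / (4 * pi * 4.27) = 59927
sqrt(59927) = 244.8
H = 244.8 - 51.6 = 193.2

193.2 m


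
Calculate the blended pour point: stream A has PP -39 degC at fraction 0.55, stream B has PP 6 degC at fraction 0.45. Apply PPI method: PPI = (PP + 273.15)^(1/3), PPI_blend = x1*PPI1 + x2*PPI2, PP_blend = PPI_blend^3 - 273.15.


PPI_1 = (-39 + 273.15)^(1/3) = 6.163557
PPI_2 = (6 + 273.15)^(1/3) = 6.535506
PPI_blend = 0.55 * 6.163557 + 0.45 * 6.535506 = 6.330934
PP_blend = 6.330934^3 - 273.15 = 253.7484 - 273.15 = -19.4

-19.4 degC


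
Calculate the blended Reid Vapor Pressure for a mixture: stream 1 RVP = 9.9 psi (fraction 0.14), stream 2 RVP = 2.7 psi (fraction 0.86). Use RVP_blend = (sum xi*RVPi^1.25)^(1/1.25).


Chevron index: RVP_blend = (sum xi*RVPi^1.25)^(1/1.25)
RVP^1.25 terms: 0.14 * 9.9^1.25 + 0.86 * 2.7^1.25 = 5.43499
RVP_blend = 5.43499^(1/1.25) = 3.874

3.874 psi


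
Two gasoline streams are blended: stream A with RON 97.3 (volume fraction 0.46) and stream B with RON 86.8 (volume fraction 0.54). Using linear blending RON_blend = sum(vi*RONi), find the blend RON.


Linear blending: RON_blend = sum(vi * RONi)
Contribution 1: 0.46 * 97.3 = 44.758
Contribution 2: 0.54 * 86.8 = 46.872
RON_blend = 44.758 + 46.872 = 91.63

91.63


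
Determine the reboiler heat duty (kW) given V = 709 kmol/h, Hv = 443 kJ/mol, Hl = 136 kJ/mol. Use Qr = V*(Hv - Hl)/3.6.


Qr = 709 * (443 - 136) / 3.6 = 709 * 307 / 3.6 = 60460

60460 kW


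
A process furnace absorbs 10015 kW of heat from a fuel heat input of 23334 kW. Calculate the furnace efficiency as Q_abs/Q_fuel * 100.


Furnace efficiency = Q_absorbed / Q_fuel * 100
= 10015 / 23334 * 100 = 42.92

42.92 %


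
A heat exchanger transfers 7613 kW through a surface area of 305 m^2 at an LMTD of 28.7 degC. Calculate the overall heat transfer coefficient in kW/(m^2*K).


From Q = U*A*LMTD, U = Q / (A * LMTD)
U = 7613 / (305 * 28.7) = 7613 / 8753.5 = 0.8697

0.8697 kW/(m^2*K)


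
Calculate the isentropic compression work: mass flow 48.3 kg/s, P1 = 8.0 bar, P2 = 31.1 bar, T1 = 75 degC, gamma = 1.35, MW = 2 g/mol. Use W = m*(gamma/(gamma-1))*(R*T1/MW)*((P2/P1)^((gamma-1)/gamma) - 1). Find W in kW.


Isentropic work: W = m*(gamma/(gamma-1))*(R*T1/MW)*((P2/P1)^((gamma-1)/gamma) - 1)
T1 = 75 + 273.15 = 348.15 K
Pressure ratio = 31.1 / 8.0 = 3.8875
Exponent = (1.35 - 1)/1.35 = 0.259259
(P2/P1)^exp - 1 = 3.8875^0.259259 - 1 = 0.421927
W = 48.3 * 1.35 / 0.35 * 8.314 * 348.15 / 2 * 0.421927 = 113800

113800 kW
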